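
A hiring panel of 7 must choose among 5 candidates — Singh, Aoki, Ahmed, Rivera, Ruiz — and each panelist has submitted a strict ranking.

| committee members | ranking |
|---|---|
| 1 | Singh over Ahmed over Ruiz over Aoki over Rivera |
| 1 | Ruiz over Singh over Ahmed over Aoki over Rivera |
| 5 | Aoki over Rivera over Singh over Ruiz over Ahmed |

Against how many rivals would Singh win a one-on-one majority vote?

2

Singh against each rival (7 committee members):
Singh vs Aoki: Aoki, 5–2.
Singh vs Ahmed: Singh wins 7–0.
Singh vs Rivera: 2 to 5, Rivera.
Singh–Ruiz: Singh 6–1.
Singh beats Ahmed, Ruiz; loses to Aoki, Rivera — 2 pairwise wins.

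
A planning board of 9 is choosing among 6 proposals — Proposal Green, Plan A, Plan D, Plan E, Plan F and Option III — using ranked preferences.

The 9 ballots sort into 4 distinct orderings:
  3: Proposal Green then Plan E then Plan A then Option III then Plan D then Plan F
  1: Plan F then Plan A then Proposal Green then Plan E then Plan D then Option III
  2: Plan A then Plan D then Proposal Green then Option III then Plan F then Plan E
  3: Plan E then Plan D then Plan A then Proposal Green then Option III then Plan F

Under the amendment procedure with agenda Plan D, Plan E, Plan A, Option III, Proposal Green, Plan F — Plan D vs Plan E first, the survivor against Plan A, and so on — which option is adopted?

Round 1: Plan D vs Plan E — 2–7, Plan E advances.
Round 2: Plan E vs Plan A — 6–3, Plan E advances.
Round 3: Plan E vs Option III — 7–2, Plan E advances.
Round 4: Plan E vs Proposal Green — 3–6, Proposal Green advances.
Round 5: Proposal Green vs Plan F — 8–1, Proposal Green advances.
Proposal Green survives the agenda.

Proposal Green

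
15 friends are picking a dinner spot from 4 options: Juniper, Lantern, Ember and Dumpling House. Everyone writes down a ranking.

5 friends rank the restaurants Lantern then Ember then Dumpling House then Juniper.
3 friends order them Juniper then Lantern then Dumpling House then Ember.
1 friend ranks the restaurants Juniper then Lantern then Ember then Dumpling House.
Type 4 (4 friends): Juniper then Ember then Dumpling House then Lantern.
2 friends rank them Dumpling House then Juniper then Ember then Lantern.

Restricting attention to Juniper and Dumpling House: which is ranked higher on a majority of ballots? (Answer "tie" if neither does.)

Juniper

Ballots ranking Juniper above Dumpling House: 3 + 1 + 4 = 8.
Ballots ranking Dumpling House above Juniper: 15 − 8 = 7.
Juniper wins the head-to-head 8–7.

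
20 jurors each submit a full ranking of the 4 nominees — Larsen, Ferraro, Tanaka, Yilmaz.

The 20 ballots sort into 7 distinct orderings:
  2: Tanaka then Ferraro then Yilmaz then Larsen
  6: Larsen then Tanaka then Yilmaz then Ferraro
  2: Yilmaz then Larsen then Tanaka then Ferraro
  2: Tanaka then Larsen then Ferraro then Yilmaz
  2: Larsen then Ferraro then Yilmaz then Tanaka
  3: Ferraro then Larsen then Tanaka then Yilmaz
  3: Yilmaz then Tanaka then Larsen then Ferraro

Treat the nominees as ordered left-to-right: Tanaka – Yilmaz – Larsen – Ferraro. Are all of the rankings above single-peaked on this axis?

Axis positions: Tanaka=1, Yilmaz=2, Larsen=3, Ferraro=4.
Faction 1: ranking walks positions 1-4-2-3; Ferraro is ranked above Yilmaz even though Yilmaz lies between Ferraro and the peak Tanaka on the axis — preferences dip and rise again. Not single-peaked.
Faction 2: ranking walks positions 3-1-2-4; Tanaka is ranked above Yilmaz even though Yilmaz lies between Tanaka and the peak Larsen on the axis — preferences dip and rise again. Not single-peaked.
Faction 3 (peak Yilmaz at position 2): ranking walks positions 2-3-1-4, expanding outward from the peak — single-peaked.
Faction 4: ranking walks positions 1-3-4-2; Larsen is ranked above Yilmaz even though Yilmaz lies between Larsen and the peak Tanaka on the axis — preferences dip and rise again. Not single-peaked.
Faction 5 (peak Larsen at position 3): ranking walks positions 3-4-2-1, expanding outward from the peak — single-peaked.
Faction 6: ranking walks positions 4-3-1-2; Tanaka is ranked above Yilmaz even though Yilmaz lies between Tanaka and the peak Ferraro on the axis — preferences dip and rise again. Not single-peaked.
Faction 7 (peak Yilmaz at position 2): ranking walks positions 2-1-3-4, expanding outward from the peak — single-peaked.
Faction 1 violates single-peakedness, so the profile is not single-peaked on this axis.

no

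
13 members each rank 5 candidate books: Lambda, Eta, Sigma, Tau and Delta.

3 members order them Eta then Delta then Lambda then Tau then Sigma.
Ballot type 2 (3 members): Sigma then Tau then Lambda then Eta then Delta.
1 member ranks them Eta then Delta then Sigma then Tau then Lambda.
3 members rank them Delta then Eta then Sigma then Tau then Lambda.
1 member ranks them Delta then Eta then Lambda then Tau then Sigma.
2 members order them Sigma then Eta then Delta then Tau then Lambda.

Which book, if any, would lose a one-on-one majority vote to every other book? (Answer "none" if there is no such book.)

Lambda

Head-to-head results (13 members):
Lambda vs Eta: Lambda preferred on 3 ballots; Eta wins 10–3.
Lambda vs Sigma: Lambda is ranked higher on 3+1 = 4 ballots, Sigma on 9. Sigma wins 9–4.
Lambda vs Tau: Lambda is ranked higher on 3+1 = 4 ballots, Tau on 9. Tau wins 9–4.
Lambda vs Delta: 3 to 10, Delta.
Eta vs Sigma: 3+1+3+1 = 8 for Eta, 5 for Sigma — Eta by 8–5.
Eta vs Tau: Eta preferred on 3+1+3+1+2 = 10 ballots; Eta wins 10–3.
Eta vs Delta: Eta, 9–4.
Sigma vs Tau: 9 to 4, Sigma.
Sigma vs Delta: Sigma is ranked higher on 3+2 = 5 ballots, Delta on 8. Delta wins 8–5.
Tau vs Delta: Delta wins 10–3.
Lambda is beaten in every head-to-head and is the Condorcet loser.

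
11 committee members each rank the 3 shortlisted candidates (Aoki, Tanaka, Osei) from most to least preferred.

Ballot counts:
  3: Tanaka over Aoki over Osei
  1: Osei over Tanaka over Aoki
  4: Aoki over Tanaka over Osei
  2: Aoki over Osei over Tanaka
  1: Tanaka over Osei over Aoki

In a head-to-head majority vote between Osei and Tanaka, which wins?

Tanaka

Ballots ranking Osei above Tanaka: 1 + 2 = 3.
Ballots ranking Tanaka above Osei: 11 − 3 = 8.
Tanaka wins the head-to-head 8–3.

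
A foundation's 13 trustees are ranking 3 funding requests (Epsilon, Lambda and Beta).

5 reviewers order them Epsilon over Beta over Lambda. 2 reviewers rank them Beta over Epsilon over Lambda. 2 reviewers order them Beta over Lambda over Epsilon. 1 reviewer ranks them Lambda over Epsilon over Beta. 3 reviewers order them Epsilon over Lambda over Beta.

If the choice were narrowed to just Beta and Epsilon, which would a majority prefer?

Epsilon

Ballots ranking Beta above Epsilon: 2 + 2 = 4.
Ballots ranking Epsilon above Beta: 13 − 4 = 9.
Epsilon wins the head-to-head 9–4.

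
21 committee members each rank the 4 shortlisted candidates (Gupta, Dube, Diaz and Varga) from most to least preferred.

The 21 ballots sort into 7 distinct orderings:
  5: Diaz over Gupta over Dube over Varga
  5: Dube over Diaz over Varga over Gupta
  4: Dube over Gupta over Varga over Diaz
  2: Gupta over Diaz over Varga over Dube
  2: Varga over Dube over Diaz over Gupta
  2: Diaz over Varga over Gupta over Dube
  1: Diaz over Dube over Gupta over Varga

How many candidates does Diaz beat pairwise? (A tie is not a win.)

Diaz against each rival (21 committee members):
Diaz vs Gupta: 15 to 6, Diaz.
Diaz–Dube: Dube 11–10.
Diaz vs Varga: Diaz is ranked higher on 5+5+2+2+1 = 15 ballots, Varga on 6. Diaz wins 15–6.
Diaz beats Gupta, Varga; loses to Dube — 2 pairwise wins.

2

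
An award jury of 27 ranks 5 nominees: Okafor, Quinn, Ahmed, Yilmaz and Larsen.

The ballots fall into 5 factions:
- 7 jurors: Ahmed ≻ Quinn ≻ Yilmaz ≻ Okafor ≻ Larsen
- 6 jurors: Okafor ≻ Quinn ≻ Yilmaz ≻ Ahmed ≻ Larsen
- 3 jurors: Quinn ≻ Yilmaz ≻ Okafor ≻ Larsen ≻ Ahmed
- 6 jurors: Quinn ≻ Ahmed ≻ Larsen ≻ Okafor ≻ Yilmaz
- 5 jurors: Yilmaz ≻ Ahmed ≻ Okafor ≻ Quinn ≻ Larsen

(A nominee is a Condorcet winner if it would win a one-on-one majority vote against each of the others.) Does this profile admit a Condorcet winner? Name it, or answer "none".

Quinn

Pairwise majorities:
Okafor vs Quinn: Quinn, 16–11.
Okafor vs Ahmed: Ahmed wins 18–9.
Okafor–Yilmaz: Yilmaz 15–12.
Okafor–Larsen: Okafor 21–6.
Quinn vs Ahmed: Quinn wins 15–12.
Quinn–Yilmaz: Quinn 22–5.
Quinn vs Larsen: Quinn, 27–0.
Ahmed vs Yilmaz: Yilmaz wins 14–13.
Ahmed–Larsen: Ahmed 24–3.
Yilmaz vs Larsen: Yilmaz, 21–6.
Quinn wins every pairwise contest, so Quinn is the Condorcet winner.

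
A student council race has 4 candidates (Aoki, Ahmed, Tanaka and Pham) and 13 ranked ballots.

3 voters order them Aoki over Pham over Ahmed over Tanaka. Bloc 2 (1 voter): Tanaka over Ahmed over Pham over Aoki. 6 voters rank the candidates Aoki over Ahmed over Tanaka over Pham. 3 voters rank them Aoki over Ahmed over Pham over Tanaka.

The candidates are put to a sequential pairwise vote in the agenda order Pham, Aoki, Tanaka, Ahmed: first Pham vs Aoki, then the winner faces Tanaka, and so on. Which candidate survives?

Round 1: Pham vs Aoki — 1–12, Aoki advances.
Round 2: Aoki vs Tanaka — 12–1, Aoki advances.
Round 3: Aoki vs Ahmed — 12–1, Aoki advances.
Aoki survives the agenda.

Aoki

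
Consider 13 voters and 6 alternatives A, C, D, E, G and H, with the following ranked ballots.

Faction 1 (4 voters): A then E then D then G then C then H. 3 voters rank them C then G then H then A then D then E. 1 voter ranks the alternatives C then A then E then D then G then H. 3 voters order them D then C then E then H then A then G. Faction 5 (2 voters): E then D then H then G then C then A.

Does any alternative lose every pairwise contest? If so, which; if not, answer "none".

Pairwise majorities:
A vs C: A preferred on 4 ballots; C wins 9–4.
A vs D: A wins 8–5.
A vs E: 8 to 5, A.
A vs G: 4+1+3 = 8 for A, 5 for G — A by 8–5.
A vs H: A preferred on 4+1 = 5 ballots; H wins 8–5.
C vs D: C is ranked higher on 3+1 = 4 ballots, D on 9. D wins 9–4.
C vs E: C wins 7–6.
C vs G: C wins 7–6.
C vs H: C wins 11–2.
D vs E: 3+3 = 6 for D, 7 for E — E by 7–6.
D vs G: 4+1+3+2 = 10 for D, 3 for G — D by 10–3.
D vs H: 10 to 3, D.
E–G: E 10–3.
E vs H: 4+1+3+2 = 10 for E, 3 for H — E by 10–3.
G vs H: G wins 8–5.
Every alternative wins at least one matchup (A beats D; C beats A; D beats C; E beats D; G beats H; H beats A), so there is no Condorcet loser.

none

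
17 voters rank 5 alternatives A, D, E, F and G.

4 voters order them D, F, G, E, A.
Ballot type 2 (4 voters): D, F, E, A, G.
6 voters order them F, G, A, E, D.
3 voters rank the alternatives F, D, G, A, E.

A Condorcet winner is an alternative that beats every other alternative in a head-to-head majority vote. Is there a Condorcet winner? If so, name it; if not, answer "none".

Pairwise majorities:
A vs D: D wins 11–6.
A–E: A 9–8.
A–F: F 17–0.
A vs G: 4 for A, 13 for G — G by 13–4.
D vs E: D, 11–6.
D vs F: D is ranked higher on 4+4 = 8 ballots, F on 9. F wins 9–8.
D vs G: 4+4+3 = 11 for D, 6 for G — D by 11–6.
E vs F: F, 17–0.
E–G: G 13–4.
F vs G: F is ranked higher on 4+4+6+3 = 17 ballots, G on 0. F wins 17–0.
F wins every pairwise contest, so F is the Condorcet winner.

F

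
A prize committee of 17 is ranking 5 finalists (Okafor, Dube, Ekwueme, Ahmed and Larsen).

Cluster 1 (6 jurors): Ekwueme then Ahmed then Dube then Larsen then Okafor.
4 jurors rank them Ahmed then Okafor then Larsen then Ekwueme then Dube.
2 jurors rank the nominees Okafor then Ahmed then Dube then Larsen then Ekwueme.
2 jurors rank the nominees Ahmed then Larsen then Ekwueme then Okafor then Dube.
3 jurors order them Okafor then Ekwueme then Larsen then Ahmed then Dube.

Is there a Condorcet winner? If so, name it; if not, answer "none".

Head-to-head results (17 jurors):
Okafor vs Dube: Okafor preferred on 4+2+2+3 = 11 ballots; Okafor wins 11–6.
Okafor vs Ekwueme: 9 to 8, Okafor.
Okafor vs Ahmed: Okafor is ranked higher on 2+3 = 5 ballots, Ahmed on 12. Ahmed wins 12–5.
Okafor vs Larsen: Okafor preferred on 4+2+3 = 9 ballots; Okafor wins 9–8.
Dube vs Ekwueme: 2 for Dube, 15 for Ekwueme — Ekwueme by 15–2.
Dube vs Ahmed: Dube preferred on 0 ballots; Ahmed wins 17–0.
Dube vs Larsen: 6+2 = 8 for Dube, 9 for Larsen — Larsen by 9–8.
Ekwueme vs Ahmed: Ekwueme is ranked higher on 6+3 = 9 ballots, Ahmed on 8. Ekwueme wins 9–8.
Ekwueme vs Larsen: Ekwueme preferred on 6+3 = 9 ballots; Ekwueme wins 9–8.
Ahmed vs Larsen: Ahmed preferred on 6+4+2+2 = 14 ballots; Ahmed wins 14–3.
Each nominee drops at least one matchup (Okafor loses to Ahmed; Dube loses to Okafor; Ekwueme loses to Okafor; Ahmed loses to Ekwueme; Larsen loses to Okafor); the cycle Okafor beats Ekwueme beats Ahmed beats Okafor rules out a Condorcet winner.

none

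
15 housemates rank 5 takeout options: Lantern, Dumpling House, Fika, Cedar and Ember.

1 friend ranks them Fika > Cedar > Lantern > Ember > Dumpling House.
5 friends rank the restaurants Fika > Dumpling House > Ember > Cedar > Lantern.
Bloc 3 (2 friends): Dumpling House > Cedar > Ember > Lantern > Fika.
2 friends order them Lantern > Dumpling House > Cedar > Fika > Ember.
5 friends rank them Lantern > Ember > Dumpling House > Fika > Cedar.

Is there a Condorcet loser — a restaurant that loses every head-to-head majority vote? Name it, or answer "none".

none

Head-to-head results (15 friends):
Lantern vs Dumpling House: Lantern preferred on 1+2+5 = 8 ballots; Lantern wins 8–7.
Lantern vs Fika: Lantern is ranked higher on 2+2+5 = 9 ballots, Fika on 6. Lantern wins 9–6.
Lantern vs Cedar: Lantern is ranked higher on 2+5 = 7 ballots, Cedar on 8. Cedar wins 8–7.
Lantern vs Ember: Lantern, 8–7.
Dumpling House vs Fika: Dumpling House wins 9–6.
Dumpling House vs Cedar: 14 to 1, Dumpling House.
Dumpling House vs Ember: Dumpling House, 9–6.
Fika vs Cedar: Fika preferred on 1+5+5 = 11 ballots; Fika wins 11–4.
Fika vs Ember: 1+5+2 = 8 for Fika, 7 for Ember — Fika by 8–7.
Cedar vs Ember: Ember, 10–5.
Each restaurant has at least one pairwise win (Lantern beats Dumpling House; Dumpling House beats Fika; Fika beats Cedar; Cedar beats Lantern; Ember beats Cedar) — no Condorcet loser.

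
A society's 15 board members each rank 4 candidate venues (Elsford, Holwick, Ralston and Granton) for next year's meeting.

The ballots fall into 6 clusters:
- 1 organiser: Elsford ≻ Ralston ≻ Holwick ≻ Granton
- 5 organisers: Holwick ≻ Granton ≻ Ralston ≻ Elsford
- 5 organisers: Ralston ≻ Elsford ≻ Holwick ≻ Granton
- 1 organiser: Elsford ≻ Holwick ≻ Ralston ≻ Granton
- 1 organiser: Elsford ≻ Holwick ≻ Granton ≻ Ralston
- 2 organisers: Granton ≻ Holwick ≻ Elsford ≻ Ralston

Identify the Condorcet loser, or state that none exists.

Pairwise majorities:
Elsford–Holwick: Elsford 8–7.
Elsford vs Ralston: Ralston, 10–5.
Elsford–Granton: Elsford 8–7.
Holwick vs Ralston: 5+1+1+2 = 9 for Holwick, 6 for Ralston — Holwick by 9–6.
Holwick vs Granton: Holwick preferred on 1+5+5+1+1 = 13 ballots; Holwick wins 13–2.
Ralston vs Granton: Granton wins 8–7.
Each city has at least one pairwise win (Elsford beats Holwick; Holwick beats Ralston; Ralston beats Elsford; Granton beats Ralston) — no Condorcet loser.

none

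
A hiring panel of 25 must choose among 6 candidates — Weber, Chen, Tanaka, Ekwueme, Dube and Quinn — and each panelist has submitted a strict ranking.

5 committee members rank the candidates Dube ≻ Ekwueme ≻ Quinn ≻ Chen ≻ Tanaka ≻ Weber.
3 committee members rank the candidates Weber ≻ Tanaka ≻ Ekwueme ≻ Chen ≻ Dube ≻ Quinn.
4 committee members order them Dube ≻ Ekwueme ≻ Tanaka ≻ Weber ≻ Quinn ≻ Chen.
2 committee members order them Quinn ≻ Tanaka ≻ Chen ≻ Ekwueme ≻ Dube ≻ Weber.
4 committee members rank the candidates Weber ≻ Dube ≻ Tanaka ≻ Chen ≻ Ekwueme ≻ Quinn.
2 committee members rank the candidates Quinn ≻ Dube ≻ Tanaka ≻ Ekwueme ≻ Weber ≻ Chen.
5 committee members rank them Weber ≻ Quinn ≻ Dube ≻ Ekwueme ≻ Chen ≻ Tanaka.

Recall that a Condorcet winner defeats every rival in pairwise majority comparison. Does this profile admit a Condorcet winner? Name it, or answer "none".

Dube

Pairwise majorities:
Weber vs Chen: Weber is ranked higher on 3+4+4+2+5 = 18 ballots, Chen on 7. Weber wins 18–7.
Weber vs Tanaka: 3+4+5 = 12 for Weber, 13 for Tanaka — Tanaka by 13–12.
Weber vs Ekwueme: Weber preferred on 3+4+5 = 12 ballots; Ekwueme wins 13–12.
Weber vs Dube: Weber is ranked higher on 3+4+5 = 12 ballots, Dube on 13. Dube wins 13–12.
Weber vs Quinn: 3+4+4+5 = 16 for Weber, 9 for Quinn — Weber by 16–9.
Chen vs Tanaka: 5+5 = 10 for Chen, 15 for Tanaka — Tanaka by 15–10.
Chen vs Ekwueme: Chen preferred on 2+4 = 6 ballots; Ekwueme wins 19–6.
Chen vs Dube: 3+2 = 5 for Chen, 20 for Dube — Dube by 20–5.
Chen vs Quinn: Chen is ranked higher on 3+4 = 7 ballots, Quinn on 18. Quinn wins 18–7.
Tanaka vs Ekwueme: Tanaka is ranked higher on 3+2+4+2 = 11 ballots, Ekwueme on 14. Ekwueme wins 14–11.
Tanaka vs Dube: 3+2 = 5 for Tanaka, 20 for Dube — Dube by 20–5.
Tanaka vs Quinn: Tanaka preferred on 3+4+4 = 11 ballots; Quinn wins 14–11.
Ekwueme vs Dube: Ekwueme preferred on 3+2 = 5 ballots; Dube wins 20–5.
Ekwueme vs Quinn: Ekwueme is ranked higher on 5+3+4+4 = 16 ballots, Quinn on 9. Ekwueme wins 16–9.
Dube vs Quinn: 5+3+4+4 = 16 for Dube, 9 for Quinn — Dube by 16–9.
Dube wins every pairwise contest, so Dube is the Condorcet winner.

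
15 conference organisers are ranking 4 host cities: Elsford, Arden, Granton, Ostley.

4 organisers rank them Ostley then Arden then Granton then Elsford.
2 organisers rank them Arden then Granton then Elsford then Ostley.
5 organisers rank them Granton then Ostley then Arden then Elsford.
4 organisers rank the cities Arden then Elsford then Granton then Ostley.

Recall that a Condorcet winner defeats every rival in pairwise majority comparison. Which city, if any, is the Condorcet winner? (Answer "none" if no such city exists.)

Pairwise majorities:
Elsford–Arden: Arden 15–0.
Elsford vs Granton: Granton, 11–4.
Elsford vs Ostley: Ostley, 9–6.
Arden vs Granton: Arden wins 10–5.
Arden–Ostley: Ostley 9–6.
Granton–Ostley: Granton 11–4.
No city is unbeaten: Elsford loses to Arden; Arden loses to Ostley; Granton loses to Arden; Ostley loses to Granton. In particular Arden beats Granton beats Ostley beats Arden is a majority cycle — no Condorcet winner exists.

none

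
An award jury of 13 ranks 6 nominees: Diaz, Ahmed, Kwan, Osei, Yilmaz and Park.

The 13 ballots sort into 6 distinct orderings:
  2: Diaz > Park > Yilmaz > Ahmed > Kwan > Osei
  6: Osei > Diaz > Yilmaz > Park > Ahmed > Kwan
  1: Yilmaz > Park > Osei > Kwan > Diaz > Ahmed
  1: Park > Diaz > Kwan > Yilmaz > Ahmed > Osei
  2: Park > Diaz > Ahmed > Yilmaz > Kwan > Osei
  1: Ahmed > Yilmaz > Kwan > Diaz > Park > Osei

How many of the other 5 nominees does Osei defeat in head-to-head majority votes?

3

Osei against each rival (13 jurors):
Osei–Diaz: Osei 7–6.
Osei vs Ahmed: Osei, 7–6.
Osei vs Kwan: Osei, 7–6.
Osei vs Yilmaz: Yilmaz wins 7–6.
Osei vs Park: 6 to 7, Park.
Osei beats Diaz, Ahmed, Kwan; loses to Yilmaz, Park — 3 pairwise wins.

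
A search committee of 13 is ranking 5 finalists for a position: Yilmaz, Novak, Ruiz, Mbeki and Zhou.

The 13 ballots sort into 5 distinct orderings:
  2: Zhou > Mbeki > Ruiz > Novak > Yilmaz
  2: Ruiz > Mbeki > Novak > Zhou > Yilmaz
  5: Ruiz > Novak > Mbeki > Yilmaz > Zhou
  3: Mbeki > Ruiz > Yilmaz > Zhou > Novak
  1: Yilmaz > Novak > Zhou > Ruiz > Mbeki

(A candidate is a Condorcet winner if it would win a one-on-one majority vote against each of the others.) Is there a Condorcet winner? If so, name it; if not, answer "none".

Ruiz

Check each pair by majority over 13 ballots:
Yilmaz vs Novak: 4 to 9, Novak.
Yilmaz vs Ruiz: Yilmaz is ranked higher on 1 ballot, Ruiz on 12. Ruiz wins 12–1.
Yilmaz vs Mbeki: 1 to 12, Mbeki.
Yilmaz vs Zhou: 5+3+1 = 9 for Yilmaz, 4 for Zhou — Yilmaz by 9–4.
Novak vs Ruiz: Novak is ranked higher on 1 ballot, Ruiz on 12. Ruiz wins 12–1.
Novak vs Mbeki: Novak preferred on 5+1 = 6 ballots; Mbeki wins 7–6.
Novak vs Zhou: Novak is ranked higher on 2+5+1 = 8 ballots, Zhou on 5. Novak wins 8–5.
Ruiz vs Mbeki: Ruiz is ranked higher on 2+5+1 = 8 ballots, Mbeki on 5. Ruiz wins 8–5.
Ruiz vs Zhou: Ruiz preferred on 2+5+3 = 10 ballots; Ruiz wins 10–3.
Mbeki vs Zhou: 2+5+3 = 10 for Mbeki, 3 for Zhou — Mbeki by 10–3.
Ruiz defeats every rival head-to-head and is the Condorcet winner.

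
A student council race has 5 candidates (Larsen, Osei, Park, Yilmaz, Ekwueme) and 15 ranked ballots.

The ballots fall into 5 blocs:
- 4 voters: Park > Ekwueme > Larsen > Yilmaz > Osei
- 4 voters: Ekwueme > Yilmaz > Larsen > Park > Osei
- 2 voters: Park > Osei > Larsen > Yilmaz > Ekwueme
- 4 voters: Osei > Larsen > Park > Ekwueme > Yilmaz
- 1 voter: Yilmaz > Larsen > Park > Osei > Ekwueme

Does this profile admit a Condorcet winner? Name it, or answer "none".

Check each pair by majority over 15 ballots:
Larsen vs Osei: Larsen wins 9–6.
Larsen vs Park: Larsen, 9–6.
Larsen vs Yilmaz: Larsen, 10–5.
Larsen vs Ekwueme: Ekwueme, 8–7.
Osei–Park: Park 11–4.
Osei vs Yilmaz: Yilmaz, 9–6.
Osei vs Ekwueme: Ekwueme, 8–7.
Park vs Yilmaz: Park, 10–5.
Park vs Ekwueme: Park wins 11–4.
Yilmaz–Ekwueme: Ekwueme 12–3.
Each candidate drops at least one matchup (Larsen loses to Ekwueme; Osei loses to Larsen; Park loses to Larsen; Yilmaz loses to Larsen; Ekwueme loses to Park); the cycle Larsen > Park > Ekwueme > Larsen rules out a Condorcet winner.

none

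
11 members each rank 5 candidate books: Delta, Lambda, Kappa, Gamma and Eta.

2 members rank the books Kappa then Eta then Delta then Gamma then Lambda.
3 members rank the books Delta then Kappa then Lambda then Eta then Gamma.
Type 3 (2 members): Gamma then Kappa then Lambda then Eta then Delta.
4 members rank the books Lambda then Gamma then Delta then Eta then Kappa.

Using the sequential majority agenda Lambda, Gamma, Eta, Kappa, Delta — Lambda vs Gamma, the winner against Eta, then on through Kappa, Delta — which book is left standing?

Round 1: Lambda vs Gamma — 7–4, Lambda advances.
Round 2: Lambda vs Eta — 9–2, Lambda advances.
Round 3: Lambda vs Kappa — 4–7, Kappa advances.
Round 4: Kappa vs Delta — 4–7, Delta advances.
The agenda winner is Delta.

Delta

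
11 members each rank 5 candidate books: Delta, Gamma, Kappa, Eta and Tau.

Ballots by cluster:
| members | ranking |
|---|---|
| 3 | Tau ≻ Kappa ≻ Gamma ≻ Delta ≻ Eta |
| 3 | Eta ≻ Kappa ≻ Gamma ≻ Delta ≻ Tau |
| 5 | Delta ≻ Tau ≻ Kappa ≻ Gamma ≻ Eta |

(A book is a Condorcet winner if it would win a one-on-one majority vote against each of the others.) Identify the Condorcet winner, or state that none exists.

none

Pairwise majorities:
Delta vs Gamma: 5 to 6, Gamma.
Delta vs Kappa: 5 for Delta, 6 for Kappa — Kappa by 6–5.
Delta vs Eta: Delta is ranked higher on 3+5 = 8 ballots, Eta on 3. Delta wins 8–3.
Delta vs Tau: Delta preferred on 3+5 = 8 ballots; Delta wins 8–3.
Gamma vs Kappa: 0 for Gamma, 11 for Kappa — Kappa by 11–0.
Gamma vs Eta: 3+5 = 8 for Gamma, 3 for Eta — Gamma by 8–3.
Gamma vs Tau: Gamma preferred on 3 ballots; Tau wins 8–3.
Kappa vs Eta: Kappa preferred on 3+5 = 8 ballots; Kappa wins 8–3.
Kappa vs Tau: 3 to 8, Tau.
Eta vs Tau: Eta is ranked higher on 3 ballots, Tau on 8. Tau wins 8–3.
Every book loses at least once (Delta loses to Gamma; Gamma loses to Kappa; Kappa loses to Tau; Eta loses to Delta; Tau loses to Delta). The majority relation contains the cycle Delta > Tau > Gamma > Delta, so there is no Condorcet winner.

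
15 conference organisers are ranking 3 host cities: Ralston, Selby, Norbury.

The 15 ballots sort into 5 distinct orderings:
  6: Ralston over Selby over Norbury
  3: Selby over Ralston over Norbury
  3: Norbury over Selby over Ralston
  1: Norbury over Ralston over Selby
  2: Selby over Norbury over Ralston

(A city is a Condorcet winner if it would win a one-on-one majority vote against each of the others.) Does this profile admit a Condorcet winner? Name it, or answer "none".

Selby

Check each pair by majority over 15 ballots:
Ralston vs Selby: 6+1 = 7 for Ralston, 8 for Selby — Selby by 8–7.
Ralston vs Norbury: Ralston wins 9–6.
Selby vs Norbury: Selby, 11–4.
Only Selby has no losses; Selby is the Condorcet winner.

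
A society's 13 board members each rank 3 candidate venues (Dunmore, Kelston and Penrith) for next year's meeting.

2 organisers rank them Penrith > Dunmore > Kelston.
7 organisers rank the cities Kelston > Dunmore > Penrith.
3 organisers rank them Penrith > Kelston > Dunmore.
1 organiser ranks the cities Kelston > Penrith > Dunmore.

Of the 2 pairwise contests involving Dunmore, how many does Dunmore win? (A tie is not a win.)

Dunmore against each rival (13 organisers):
Dunmore–Kelston: Kelston 11–2.
Dunmore vs Penrith: Dunmore wins 7–6.
Dunmore beats Penrith; loses to Kelston — 1 pairwise win.

1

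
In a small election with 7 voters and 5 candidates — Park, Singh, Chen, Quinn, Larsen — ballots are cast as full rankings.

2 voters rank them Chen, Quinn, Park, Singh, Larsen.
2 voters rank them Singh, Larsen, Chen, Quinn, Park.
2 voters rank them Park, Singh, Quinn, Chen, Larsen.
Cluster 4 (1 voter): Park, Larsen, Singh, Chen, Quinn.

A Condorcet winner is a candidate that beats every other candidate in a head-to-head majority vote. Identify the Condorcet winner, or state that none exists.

Head-to-head results (7 voters):
Park vs Singh: Park is ranked higher on 2+2+1 = 5 ballots, Singh on 2. Park wins 5–2.
Park vs Chen: Park preferred on 2+1 = 3 ballots; Chen wins 4–3.
Park vs Quinn: 3 to 4, Quinn.
Park vs Larsen: 2+2+1 = 5 for Park, 2 for Larsen — Park by 5–2.
Singh vs Chen: Singh preferred on 2+2+1 = 5 ballots; Singh wins 5–2.
Singh vs Quinn: 2+2+1 = 5 for Singh, 2 for Quinn — Singh by 5–2.
Singh vs Larsen: Singh preferred on 2+2+2 = 6 ballots; Singh wins 6–1.
Chen vs Quinn: 2+2+1 = 5 for Chen, 2 for Quinn — Chen by 5–2.
Chen vs Larsen: Chen is ranked higher on 2+2 = 4 ballots, Larsen on 3. Chen wins 4–3.
Quinn vs Larsen: 2+2 = 4 for Quinn, 3 for Larsen — Quinn by 4–3.
No candidate is unbeaten: Park loses to Chen; Singh loses to Park; Chen loses to Singh; Quinn loses to Singh; Larsen loses to Park. In particular Park → Singh → Chen → Park is a majority cycle — no Condorcet winner exists.

none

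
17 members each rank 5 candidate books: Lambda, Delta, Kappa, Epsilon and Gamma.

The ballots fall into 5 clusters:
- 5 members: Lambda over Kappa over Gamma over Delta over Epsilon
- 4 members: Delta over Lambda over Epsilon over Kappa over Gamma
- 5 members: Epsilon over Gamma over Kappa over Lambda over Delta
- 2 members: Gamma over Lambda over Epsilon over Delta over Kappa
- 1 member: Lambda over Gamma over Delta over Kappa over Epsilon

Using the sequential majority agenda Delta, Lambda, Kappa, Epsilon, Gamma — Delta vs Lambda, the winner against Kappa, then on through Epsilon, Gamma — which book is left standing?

Round 1: Delta vs Lambda — 4–13, Lambda advances.
Round 2: Lambda vs Kappa — 12–5, Lambda advances.
Round 3: Lambda vs Epsilon — 12–5, Lambda advances.
Round 4: Lambda vs Gamma — 10–7, Lambda advances.
Lambda survives the agenda.

Lambda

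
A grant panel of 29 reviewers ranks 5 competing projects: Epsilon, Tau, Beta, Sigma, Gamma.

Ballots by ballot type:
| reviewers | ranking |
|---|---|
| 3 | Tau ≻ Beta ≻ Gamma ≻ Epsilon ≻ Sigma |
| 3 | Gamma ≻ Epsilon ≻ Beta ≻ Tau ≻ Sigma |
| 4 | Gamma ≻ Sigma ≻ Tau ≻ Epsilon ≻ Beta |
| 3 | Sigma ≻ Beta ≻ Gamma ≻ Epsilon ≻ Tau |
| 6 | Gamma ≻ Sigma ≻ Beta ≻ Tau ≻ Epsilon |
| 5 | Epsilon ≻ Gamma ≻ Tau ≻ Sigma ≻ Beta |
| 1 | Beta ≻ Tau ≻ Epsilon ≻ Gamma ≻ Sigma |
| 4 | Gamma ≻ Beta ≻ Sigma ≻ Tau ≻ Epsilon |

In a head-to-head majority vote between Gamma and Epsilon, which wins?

Ballots ranking Gamma above Epsilon: 3 + 3 + 4 + 3 + 6 + 4 = 23.
Ballots ranking Epsilon above Gamma: 29 − 23 = 6.
Gamma wins the head-to-head 23–6.

Gamma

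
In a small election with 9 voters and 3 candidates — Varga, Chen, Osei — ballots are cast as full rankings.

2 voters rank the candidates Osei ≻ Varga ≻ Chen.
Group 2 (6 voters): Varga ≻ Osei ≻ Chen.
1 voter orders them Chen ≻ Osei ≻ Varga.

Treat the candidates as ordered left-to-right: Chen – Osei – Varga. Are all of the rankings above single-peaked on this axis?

Axis positions: Chen=1, Osei=2, Varga=3.
Group 1 (peak Osei at position 2): ranking walks positions 2-3-1, expanding outward from the peak — single-peaked.
Group 2 (peak Varga at position 3): ranking walks positions 3-2-1, expanding outward from the peak — single-peaked.
Group 3 (peak Chen at position 1): ranking walks positions 1-2-3, expanding outward from the peak — single-peaked.
Every ranking is single-peaked on this axis.

yes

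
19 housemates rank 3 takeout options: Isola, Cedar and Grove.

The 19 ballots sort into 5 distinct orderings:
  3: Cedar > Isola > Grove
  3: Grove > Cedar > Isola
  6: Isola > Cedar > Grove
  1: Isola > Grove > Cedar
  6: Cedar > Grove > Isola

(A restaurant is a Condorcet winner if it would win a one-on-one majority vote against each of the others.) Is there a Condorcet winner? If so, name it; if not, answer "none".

Cedar

Head-to-head results (19 friends):
Isola vs Cedar: Isola is ranked higher on 6+1 = 7 ballots, Cedar on 12. Cedar wins 12–7.
Isola vs Grove: 10 to 9, Isola.
Cedar vs Grove: 15 to 4, Cedar.
Only Cedar has no losses; Cedar is the Condorcet winner.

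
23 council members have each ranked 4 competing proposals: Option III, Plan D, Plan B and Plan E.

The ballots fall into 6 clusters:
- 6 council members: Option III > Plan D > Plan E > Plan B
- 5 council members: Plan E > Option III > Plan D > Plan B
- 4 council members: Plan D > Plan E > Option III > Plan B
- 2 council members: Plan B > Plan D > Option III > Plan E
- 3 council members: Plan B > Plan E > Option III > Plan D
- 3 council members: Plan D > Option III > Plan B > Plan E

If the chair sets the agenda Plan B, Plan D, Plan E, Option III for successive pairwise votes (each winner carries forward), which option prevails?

Round 1: Plan B vs Plan D — 5–18, Plan D advances.
Round 2: Plan D vs Plan E — 15–8, Plan D advances.
Round 3: Plan D vs Option III — 9–14, Option III advances.
Option III survives the agenda.

Option III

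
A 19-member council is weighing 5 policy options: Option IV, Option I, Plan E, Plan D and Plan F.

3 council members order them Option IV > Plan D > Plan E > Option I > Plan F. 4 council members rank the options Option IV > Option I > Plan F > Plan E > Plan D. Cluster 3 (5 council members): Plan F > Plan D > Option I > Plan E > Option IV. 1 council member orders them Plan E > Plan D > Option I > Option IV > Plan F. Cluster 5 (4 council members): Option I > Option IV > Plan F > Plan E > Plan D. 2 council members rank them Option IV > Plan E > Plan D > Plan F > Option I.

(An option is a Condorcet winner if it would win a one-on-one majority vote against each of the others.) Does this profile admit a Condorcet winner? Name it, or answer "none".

Check each pair by majority over 19 ballots:
Option IV vs Option I: Option IV preferred on 3+4+2 = 9 ballots; Option I wins 10–9.
Option IV vs Plan E: 3+4+4+2 = 13 for Option IV, 6 for Plan E — Option IV by 13–6.
Option IV vs Plan D: 13 to 6, Option IV.
Option IV vs Plan F: Option IV preferred on 3+4+1+4+2 = 14 ballots; Option IV wins 14–5.
Option I vs Plan E: Option I is ranked higher on 4+5+4 = 13 ballots, Plan E on 6. Option I wins 13–6.
Option I vs Plan D: Option I is ranked higher on 4+4 = 8 ballots, Plan D on 11. Plan D wins 11–8.
Option I vs Plan F: 3+4+1+4 = 12 for Option I, 7 for Plan F — Option I by 12–7.
Plan E vs Plan D: Plan E preferred on 4+1+4+2 = 11 ballots; Plan E wins 11–8.
Plan E vs Plan F: Plan E is ranked higher on 3+1+2 = 6 ballots, Plan F on 13. Plan F wins 13–6.
Plan D vs Plan F: 3+1+2 = 6 for Plan D, 13 for Plan F — Plan F by 13–6.
No option is unbeaten: Option IV loses to Option I; Option I loses to Plan D; Plan E loses to Option IV; Plan D loses to Option IV; Plan F loses to Option IV. In particular Option IV beats Plan D beats Option I beats Option IV is a majority cycle — no Condorcet winner exists.

none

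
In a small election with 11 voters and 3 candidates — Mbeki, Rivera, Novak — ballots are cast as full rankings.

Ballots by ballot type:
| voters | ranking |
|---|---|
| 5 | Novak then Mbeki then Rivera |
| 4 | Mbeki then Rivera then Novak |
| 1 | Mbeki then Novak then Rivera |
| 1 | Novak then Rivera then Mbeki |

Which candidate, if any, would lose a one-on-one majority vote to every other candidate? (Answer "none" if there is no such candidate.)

Pairwise majorities:
Mbeki vs Rivera: Mbeki preferred on 5+4+1 = 10 ballots; Mbeki wins 10–1.
Mbeki–Novak: Novak 6–5.
Rivera vs Novak: Novak wins 7–4.
Rivera loses to every other candidate — it is the Condorcet loser.

Rivera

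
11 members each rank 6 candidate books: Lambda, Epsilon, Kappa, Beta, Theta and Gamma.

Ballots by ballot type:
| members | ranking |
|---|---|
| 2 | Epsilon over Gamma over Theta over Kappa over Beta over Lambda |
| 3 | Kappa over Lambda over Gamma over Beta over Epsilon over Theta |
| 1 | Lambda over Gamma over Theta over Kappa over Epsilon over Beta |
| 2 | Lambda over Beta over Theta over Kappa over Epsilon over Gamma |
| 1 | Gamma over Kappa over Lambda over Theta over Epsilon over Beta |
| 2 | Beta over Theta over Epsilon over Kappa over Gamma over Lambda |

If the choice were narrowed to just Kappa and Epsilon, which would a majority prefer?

Ballots ranking Kappa above Epsilon: 3 + 1 + 2 + 1 = 7.
Ballots ranking Epsilon above Kappa: 11 − 7 = 4.
Kappa wins the head-to-head 7–4.

Kappa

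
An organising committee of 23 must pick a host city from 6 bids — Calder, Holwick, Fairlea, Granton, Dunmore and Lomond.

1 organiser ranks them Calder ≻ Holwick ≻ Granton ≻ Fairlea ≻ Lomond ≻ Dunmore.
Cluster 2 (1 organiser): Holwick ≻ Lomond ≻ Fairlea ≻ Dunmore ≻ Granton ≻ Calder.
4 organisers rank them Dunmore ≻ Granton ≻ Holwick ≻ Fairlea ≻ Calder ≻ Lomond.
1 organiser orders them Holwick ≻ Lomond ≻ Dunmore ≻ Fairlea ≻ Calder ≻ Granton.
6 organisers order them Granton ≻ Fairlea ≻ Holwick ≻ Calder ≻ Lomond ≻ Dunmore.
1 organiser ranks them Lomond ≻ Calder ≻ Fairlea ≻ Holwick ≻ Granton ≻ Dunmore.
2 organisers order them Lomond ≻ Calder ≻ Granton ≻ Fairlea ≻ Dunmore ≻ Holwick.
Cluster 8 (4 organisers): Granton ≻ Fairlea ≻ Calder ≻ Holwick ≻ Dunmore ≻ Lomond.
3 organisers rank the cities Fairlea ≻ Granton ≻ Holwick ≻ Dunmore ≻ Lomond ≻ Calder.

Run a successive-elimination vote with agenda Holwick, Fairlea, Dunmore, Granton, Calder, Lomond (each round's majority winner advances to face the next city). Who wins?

Granton

Round 1: Holwick vs Fairlea — 7–16, Fairlea advances.
Round 2: Fairlea vs Dunmore — 18–5, Fairlea advances.
Round 3: Fairlea vs Granton — 6–17, Granton advances.
Round 4: Granton vs Calder — 18–5, Granton advances.
Round 5: Granton vs Lomond — 18–5, Granton advances.
Granton survives the agenda.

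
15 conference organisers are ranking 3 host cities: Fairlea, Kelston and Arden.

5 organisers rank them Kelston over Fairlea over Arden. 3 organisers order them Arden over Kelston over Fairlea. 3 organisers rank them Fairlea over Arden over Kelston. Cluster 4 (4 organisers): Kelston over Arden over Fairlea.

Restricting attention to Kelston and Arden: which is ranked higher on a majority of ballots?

Ballots ranking Kelston above Arden: 5 + 4 = 9.
Ballots ranking Arden above Kelston: 15 − 9 = 6.
Kelston wins the head-to-head 9–6.

Kelston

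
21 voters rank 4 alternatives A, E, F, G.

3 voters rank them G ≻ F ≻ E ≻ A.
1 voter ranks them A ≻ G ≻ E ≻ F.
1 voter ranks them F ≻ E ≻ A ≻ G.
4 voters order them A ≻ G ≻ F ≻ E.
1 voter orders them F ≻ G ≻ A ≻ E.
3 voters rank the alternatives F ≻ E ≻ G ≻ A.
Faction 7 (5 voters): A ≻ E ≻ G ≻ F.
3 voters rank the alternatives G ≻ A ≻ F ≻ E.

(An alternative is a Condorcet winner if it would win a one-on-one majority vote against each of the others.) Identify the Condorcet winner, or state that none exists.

Head-to-head results (21 voters):
A vs E: A wins 14–7.
A vs F: A, 13–8.
A vs G: A, 11–10.
E vs F: F wins 15–6.
E–G: G 12–9.
F–G: G 16–5.
Only A has no losses; A is the Condorcet winner.

A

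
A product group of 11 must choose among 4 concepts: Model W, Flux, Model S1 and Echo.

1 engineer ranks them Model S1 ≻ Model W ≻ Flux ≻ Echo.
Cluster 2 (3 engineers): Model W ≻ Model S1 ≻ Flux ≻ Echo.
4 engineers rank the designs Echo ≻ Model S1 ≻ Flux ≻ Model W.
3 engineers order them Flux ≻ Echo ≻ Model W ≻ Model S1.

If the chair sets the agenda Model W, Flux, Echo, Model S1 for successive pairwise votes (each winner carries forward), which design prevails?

Round 1: Model W vs Flux — 4–7, Flux advances.
Round 2: Flux vs Echo — 7–4, Flux advances.
Round 3: Flux vs Model S1 — 3–8, Model S1 advances.
Model S1 survives the agenda.

Model S1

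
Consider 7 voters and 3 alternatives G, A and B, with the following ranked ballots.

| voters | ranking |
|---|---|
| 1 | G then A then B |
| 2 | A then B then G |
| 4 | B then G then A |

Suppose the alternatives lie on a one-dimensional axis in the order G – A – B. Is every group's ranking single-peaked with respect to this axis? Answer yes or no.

no

Axis positions: G=1, A=2, B=3.
Group 1 (peak G at position 1): ranking walks positions 1-2-3, expanding outward from the peak — single-peaked.
Group 2 (peak A at position 2): ranking walks positions 2-3-1, expanding outward from the peak — single-peaked.
Group 3: ranking walks positions 3-1-2; G is ranked above A even though A lies between G and the peak B on the axis — preferences dip and rise again. Not single-peaked.
Group 3 violates single-peakedness, so the profile is not single-peaked on this axis.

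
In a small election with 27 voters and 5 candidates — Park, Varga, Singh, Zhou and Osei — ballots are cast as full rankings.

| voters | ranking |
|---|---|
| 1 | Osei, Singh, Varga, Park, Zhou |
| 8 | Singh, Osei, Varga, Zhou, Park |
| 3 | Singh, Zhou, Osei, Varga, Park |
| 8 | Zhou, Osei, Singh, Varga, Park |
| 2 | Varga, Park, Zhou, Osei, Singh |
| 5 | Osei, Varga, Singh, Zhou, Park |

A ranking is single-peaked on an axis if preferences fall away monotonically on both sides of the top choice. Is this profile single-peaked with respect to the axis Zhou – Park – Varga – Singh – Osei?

Axis positions: Zhou=1, Park=2, Varga=3, Singh=4, Osei=5.
Ballot type 1 (peak Osei at position 5): ranking walks positions 5-4-3-2-1, expanding outward from the peak — single-peaked.
Ballot type 2: ranking walks positions 4-5-3-1-2; Zhou is ranked above Park even though Park lies between Zhou and the peak Singh on the axis — preferences dip and rise again. Not single-peaked.
Ballot type 3: ranking walks positions 4-1-5-3-2; Zhou is ranked above Varga even though Varga lies between Zhou and the peak Singh on the axis — preferences dip and rise again. Not single-peaked.
Ballot type 4: ranking walks positions 1-5-4-3-2; Osei is ranked above Park even though Park lies between Osei and the peak Zhou on the axis — preferences dip and rise again. Not single-peaked.
Ballot type 5: ranking walks positions 3-2-1-5-4; Osei is ranked above Singh even though Singh lies between Osei and the peak Varga on the axis — preferences dip and rise again. Not single-peaked.
Ballot type 6: ranking walks positions 5-3-4-1-2; Varga is ranked above Singh even though Singh lies between Varga and the peak Osei on the axis — preferences dip and rise again. Not single-peaked.
Ballot type 2 violates single-peakedness, so the profile is not single-peaked on this axis.

no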